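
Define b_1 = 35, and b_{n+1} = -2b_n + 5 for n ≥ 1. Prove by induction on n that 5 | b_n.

Base case: b_1 = 35 = 5·7, so 5 | b_1.
Assume 5 | b_k, so b_k = 5t for some integer t.
Then b_{k+1} = -2b_k + 5 = -2·(5t) + 5 = 5(-2t + 1), so 5 | b_{k+1}.
By induction, 5 | b_n for all n ≥ 1.

5 | b_n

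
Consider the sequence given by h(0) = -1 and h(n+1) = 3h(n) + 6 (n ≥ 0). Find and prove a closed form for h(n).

Claim: h(n) = 2·3^n − 3.

Base case: h(0) = -1, and 2·3^0 − 3 = 2 − 3 = -1.
Assume h(r) = 2·3^r − 3 for some r ≥ 0.
Then h(r+1) = 3h(r) + 6 = 3·(2·3^r − 3) + 6 = 6·3^r − 9 + 6 = 2·3^{r+1} − 3.
This completes the inductive step, so h(n) = 2·3^n − 3 for all n ≥ 0.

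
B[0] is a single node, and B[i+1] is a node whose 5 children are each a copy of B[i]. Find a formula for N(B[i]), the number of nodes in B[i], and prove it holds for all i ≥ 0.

Claim: N(B[i]) = (5^{i+1} − 1)/4.

Base case: N(B[0]) = 1, and (5^{0+1} − 1)/4 = 1.
Assume N(B[r]) = (5^{r+1} − 1)/4.
Then N(B[r+1]) = 1 + 5N(B[r]) = 1 + 5·(5^{r+1} − 1)/4 = 1 + (5^{r+2} − 5)/4 = (4 + 5^{r+2} − 5)/4 = (5^{r+2} − 1)/4.
Hence N(B[i]) = (5^{i+1} − 1)/4 for every i ≥ 0, by induction.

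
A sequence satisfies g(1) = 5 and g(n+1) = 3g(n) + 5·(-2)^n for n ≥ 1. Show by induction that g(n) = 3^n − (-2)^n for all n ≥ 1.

Base case: g(1) = 5, and 3^1 − (-2)^1 = 3 + 2 = 5.
Assume g(r) = 3^r − (-2)^r for some r ≥ 1.
Then g(r+1) = 3g(r) + 5·(-2)^r = 3·(3^r − (-2)^r) + 5·(-2)^r = 3^{r+1} − 3·(-2)^r + 5·(-2)^r = 3^{r+1} + 2·(-2)^r = 3^{r+1} − (-2)^{r+1}.
By induction, g(n) = 3^n − (-2)^n for all n ≥ 1.

g(n) = 3^n − (-2)^n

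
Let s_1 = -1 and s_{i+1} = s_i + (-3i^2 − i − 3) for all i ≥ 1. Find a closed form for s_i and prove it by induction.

Claim: s_i = -i^3 + i^2 − 3i + 2.

Base case: s_1 = -1, and -1^3 + 1^2 − 3·1 + 2 = -1.
Assume s_k = -k^3 + k^2 − 3k + 2.
Then s_{k+1} = s_k + (-3k^2 − k − 3) = (-k^3 + k^2 − 3k + 2) + (-3k^2 − k − 3) = -k^3 − 2k^2 − 4k − 1,
and -(k+1)^3 + (k+1)^2 − 3·(k+1) + 2 = -k^3 − 2k^2 − 4k − 1.
This completes the inductive step, so s_i = -i^3 + i^2 − 3i + 2 for all i ≥ 1.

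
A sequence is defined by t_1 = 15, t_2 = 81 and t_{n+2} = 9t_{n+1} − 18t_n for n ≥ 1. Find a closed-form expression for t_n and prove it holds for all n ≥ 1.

Claim: t_n = 3^n + 2·6^n.

Base cases: t_1 = 15 and 3^1 + 2·6^1 = 15; t_2 = 81 and 3^2 + 2·6^2 = 81.
Assume t_i = 3^i + 2·6^i for all 1 ≤ i ≤ j, where j ≥ 2.
Then t_{j+1} = 9t_j − 18t_{j−1} = 9·(3^j + 2·6^j) − 18·(3^{j−1} + 2·6^{j−1}) = (9·3 − 18)3^{j−1} + 2·(9·6 − 18)6^{j−1} = 9·3^{j−1} + 72·6^{j−1} = 3^{j+1} + 2·6^{j+1}.
By strong induction, t_n = 3^n + 2·6^n for all n ≥ 1.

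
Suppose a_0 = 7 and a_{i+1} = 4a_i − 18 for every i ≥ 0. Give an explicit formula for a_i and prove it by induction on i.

Claim: a_i = 4^i + 6.

Base case: a_0 = 7, and 4^0 + 6 = 1 + 6 = 7.
Assume a_j = 4^j + 6 for some j ≥ 0.
Then a_{j+1} = 4a_j − 18 = 4·(4^j + 6) − 18 = 4^{j+1} + 24 − 18 = 4^{j+1} + 6.
By induction, a_i = 4^i + 6 for all i ≥ 0.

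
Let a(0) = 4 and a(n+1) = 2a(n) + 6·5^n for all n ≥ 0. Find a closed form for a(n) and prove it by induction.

Claim: a(n) = 2·2^n + 2·5^n.

Base case: a(0) = 4, and 2·2^0 + 2·5^0 = 2 + 2 = 4.
Assume a(j) = 2·2^j + 2·5^j for some j ≥ 0.
Then a(j+1) = 2a(j) + 6·5^j = 2·(2·2^j + 2·5^j) + 6·5^j = 2·2^{j+1} + 4·5^j + 6·5^j = 2·2^{j+1} + 10·5^j = 2·2^{j+1} + 2·5^{j+1}.
By induction, a(n) = 2·2^n + 2·5^n for all n ≥ 0.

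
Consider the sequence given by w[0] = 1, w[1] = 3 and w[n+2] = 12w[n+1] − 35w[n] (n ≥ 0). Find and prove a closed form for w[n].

Claim: w[n] = 2·5^n − 7^n.

Base cases: w[0] = 1 and 2·5^0 − 7^0 = 1; w[1] = 3 and 2·5^1 − 7^1 = 3.
Assume w[i] = 2·5^i − 7^i for all 0 ≤ i ≤ j, where j ≥ 1.
Then w[j+1] = 12w[j] − 35w[j−1] = 12·(2·5^j − 7^j) − 35·(2·5^{j−1} − 7^{j−1}) = 2·(12·5 − 35)5^{j−1} − (12·7 − 35)7^{j−1} = 50·5^{j−1} − 49·7^{j−1} = 2·5^{j+1} − 7^{j+1}.
Hence w[n] = 2·5^n − 7^n for every n ≥ 0, by strong induction.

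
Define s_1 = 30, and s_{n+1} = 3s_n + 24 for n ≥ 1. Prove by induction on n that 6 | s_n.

Base case: s_1 = 30 = 6·5, so 6 | s_1.
Assume 6 | s_j, so s_j = 6t for some integer t.
Then s_{j+1} = 3s_j + 24 = 3·(6t) + 24 = 6(3t + 4), so 6 | s_{j+1}.
Hence 6 | s_n for every n ≥ 1, by induction.

6 | s_n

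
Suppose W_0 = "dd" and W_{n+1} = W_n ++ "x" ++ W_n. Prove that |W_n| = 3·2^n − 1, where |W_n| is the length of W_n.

Base case: |W_0| = 2, and 3·2^0 − 1 = 2.
Assume |W_k| = 3·2^k − 1.
Then |W_{k+1}| = |W_k| + 1 + |W_k| = 2|W_k| + 1 = 2(3·2^k − 1) + 1 = 3·2^{k+1} − 2 + 1 = 3·2^{k+1} − 1.
This completes the inductive step, so |W_n| = 3·2^n − 1 for all n ≥ 0.

|W_n| = 3·2^n − 1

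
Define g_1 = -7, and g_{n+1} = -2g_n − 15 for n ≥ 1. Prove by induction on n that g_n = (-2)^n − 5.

Base case: g_1 = -7, and (-2)^1 − 5 = -2 − 5 = -7.
Assume g_j = (-2)^j − 5 for some j ≥ 1.
Then g_{j+1} = -2g_j − 15 = -2·((-2)^j − 5) − 15 = -2·(-2)^j + 10 − 15 = (-2)^{j+1} − 5.
Hence g_n = (-2)^n − 5 for every n ≥ 1, by induction.

g_n = (-2)^n − 5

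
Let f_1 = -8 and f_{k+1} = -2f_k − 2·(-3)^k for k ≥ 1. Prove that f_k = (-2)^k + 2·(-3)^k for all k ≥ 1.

Base case: f_1 = -8, and (-2)^1 + 2·(-3)^1 = -2 − 6 = -8.
Assume f_r = (-2)^r + 2·(-3)^r for some r ≥ 1.
Then f_{r+1} = -2f_r − 2·(-3)^r = -2·((-2)^r + 2·(-3)^r) − 2·(-3)^r = (-2)^{r+1} − 4·(-3)^r − 2·(-3)^r = (-2)^{r+1} − 6·(-3)^r = (-2)^{r+1} + 2·(-3)^{r+1}.
By induction, f_k = (-2)^k + 2·(-3)^k for all k ≥ 1.

f_k = (-2)^k + 2·(-3)^k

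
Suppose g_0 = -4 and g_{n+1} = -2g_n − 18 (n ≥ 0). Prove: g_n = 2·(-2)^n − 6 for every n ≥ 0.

Base case: g_0 = -4, and 2·(-2)^0 − 6 = 2 − 6 = -4.
Assume g_k = 2·(-2)^k − 6 for some k ≥ 0.
Then g_{k+1} = -2g_k − 18 = -2·(2·(-2)^k − 6) − 18 = -4·(-2)^k + 12 − 18 = 2·(-2)^{k+1} − 6.
This completes the inductive step, so g_n = 2·(-2)^n − 6 for all n ≥ 0.

g_n = 2·(-2)^n − 6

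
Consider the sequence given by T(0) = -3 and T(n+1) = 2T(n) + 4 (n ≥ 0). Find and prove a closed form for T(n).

Claim: T(n) = 2^n − 4.

Base case: T(0) = -3, and 2^0 − 4 = 1 − 4 = -3.
Assume T(j) = 2^j − 4 for some j ≥ 0.
Then T(j+1) = 2T(j) + 4 = 2·(2^j − 4) + 4 = 2^{j+1} − 8 + 4 = 2^{j+1} − 4.
Hence T(n) = 2^n − 4 for every n ≥ 0, by induction.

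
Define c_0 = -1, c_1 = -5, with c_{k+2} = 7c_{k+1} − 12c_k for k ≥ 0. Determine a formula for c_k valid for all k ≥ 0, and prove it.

Claim: c_k = 3^k − 2·4^k.

Base cases: c_0 = -1 and 3^0 − 2·4^0 = -1; c_1 = -5 and 3^1 − 2·4^1 = -5.
Assume c_i = 3^i − 2·4^i for all 0 ≤ i ≤ j, where j ≥ 1.
Then c_{j+1} = 7c_j − 12c_{j−1} = 7·(3^j − 2·4^j) − 12·(3^{j−1} − 2·4^{j−1}) = (7·3 − 12)3^{j−1} − 2·(7·4 − 12)4^{j−1} = 9·3^{j−1} − 32·4^{j−1} = 3^{j+1} − 2·4^{j+1}.
So the formula holds for j+1, and by strong induction c_k = 3^k − 2·4^k for all k ≥ 0.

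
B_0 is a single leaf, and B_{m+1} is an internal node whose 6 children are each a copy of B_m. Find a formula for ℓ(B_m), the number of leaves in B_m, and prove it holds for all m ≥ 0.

Claim: ℓ(B_m) = 6^m.

Base case: ℓ(B_0) = 1, and 6^0 = 1.
Assume ℓ(B_r) = 6^r.
Then ℓ(B_{r+1}) = 6·ℓ(B_r) = 6·6^r = 6^{r+1}.
Hence ℓ(B_m) = 6^m for every m ≥ 0, by induction.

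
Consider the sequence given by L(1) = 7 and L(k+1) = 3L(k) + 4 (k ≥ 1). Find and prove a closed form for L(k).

Claim: L(k) = 3^{k+1} − 2.

Base case: L(1) = 7, and 3^{1+1} − 2 = 9 − 2 = 7.
Assume L(r) = 3^{r+1} − 2 for some r ≥ 1.
Then L(r+1) = 3L(r) + 4 = 3·(3^{r+1} − 2) + 4 = 3^{r+2} − 6 + 4 = 3^{r+2} − 2.
This completes the inductive step, so L(k) = 3^{k+1} − 2 for all k ≥ 1.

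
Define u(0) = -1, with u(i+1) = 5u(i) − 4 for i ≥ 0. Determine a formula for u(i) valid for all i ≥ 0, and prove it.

Claim: u(i) = -2·5^i + 1.

Base case: u(0) = -1, and -2·5^0 + 1 = -2 + 1 = -1.
Assume u(m) = -2·5^m + 1 for some m ≥ 0.
Then u(m+1) = 5u(m) − 4 = 5·(-2·5^m + 1) − 4 = -10·5^m + 5 − 4 = -2·5^{m+1} + 1.
So the formula holds for m+1, and by induction u(i) = -2·5^i + 1 for all i ≥ 0.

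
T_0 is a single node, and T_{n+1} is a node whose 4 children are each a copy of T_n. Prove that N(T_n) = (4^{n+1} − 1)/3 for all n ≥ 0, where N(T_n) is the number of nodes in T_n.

Base case: N(T_0) = 1, and (4^{0+1} − 1)/3 = 1.
Assume N(T_r) = (4^{r+1} − 1)/3.
Then N(T_{r+1}) = 1 + 4N(T_r) = 1 + 4·(4^{r+1} − 1)/3 = 1 + (4^{r+2} − 4)/3 = (3 + 4^{r+2} − 4)/3 = (4^{r+2} − 1)/3.
This completes the inductive step, so N(T_n) = (4^{n+1} − 1)/3 for all n ≥ 0.

N(T_n) = (4^{n+1} − 1)/3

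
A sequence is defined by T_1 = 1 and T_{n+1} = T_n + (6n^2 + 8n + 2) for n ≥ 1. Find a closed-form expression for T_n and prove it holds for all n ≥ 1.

Claim: T_n = 2n^3 + n^2 − n − 1.

Base case: T_1 = 1, and 2·1^3 + 1^2 − 1 − 1 = 1.
Assume T_k = 2k^3 + k^2 − k − 1.
Then T_{k+1} = T_k + (6k^2 + 8k + 2) = (2k^3 + k^2 − k − 1) + (6k^2 + 8k + 2) = 2k^3 + 7k^2 + 7k + 1,
and 2·(k+1)^3 + (k+1)^2 − (k+1) − 1 = 2k^3 + 7k^2 + 7k + 1.
By induction, T_n = 2n^3 + n^2 − n − 1 for all n ≥ 1.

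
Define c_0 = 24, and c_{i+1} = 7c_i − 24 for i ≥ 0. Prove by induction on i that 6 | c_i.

Base case: c_0 = 24 = 6·4, so 6 | c_0.
Assume 6 | c_k, so c_k = 6t for some integer t.
Then c_{k+1} = 7c_k − 24 = 7·(6t) − 24 = 6(7t − 4), so 6 | c_{k+1}.
So the property holds for k+1, and by induction 6 | c_i for all i ≥ 0.

6 | c_i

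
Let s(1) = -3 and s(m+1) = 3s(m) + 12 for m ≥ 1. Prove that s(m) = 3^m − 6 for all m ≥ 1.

Base case: s(1) = -3, and 3^1 − 6 = 3 − 6 = -3.
Assume s(r) = 3^r − 6 for some r ≥ 1.
Then s(r+1) = 3s(r) + 12 = 3·(3^r − 6) + 12 = 3^{r+1} − 18 + 12 = 3^{r+1} − 6.
Hence s(m) = 3^m − 6 for every m ≥ 1, by induction.

s(m) = 3^m − 6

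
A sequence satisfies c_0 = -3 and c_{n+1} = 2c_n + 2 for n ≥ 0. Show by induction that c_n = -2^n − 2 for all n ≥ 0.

Base case: c_0 = -3, and -2^0 − 2 = -1 − 2 = -3.
Assume c_r = -2^r − 2 for some r ≥ 0.
Then c_{r+1} = 2c_r + 2 = 2·(-2^r − 2) + 2 = -2^{r+1} − 4 + 2 = -2^{r+1} − 2.
So the formula holds for r+1, and by induction c_n = -2^n − 2 for all n ≥ 0.

c_n = -2^n − 2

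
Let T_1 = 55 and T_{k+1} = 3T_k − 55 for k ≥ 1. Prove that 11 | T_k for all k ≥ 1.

Base case: T_1 = 55 = 11·5, so 11 | T_1.
Assume 11 | T_m, so T_m = 11t for some integer t.
Then T_{m+1} = 3T_m − 55 = 3·(11t) − 55 = 11(3t − 5), so 11 | T_{m+1}.
This completes the inductive step, so 11 | T_k for all k ≥ 1.

11 | T_k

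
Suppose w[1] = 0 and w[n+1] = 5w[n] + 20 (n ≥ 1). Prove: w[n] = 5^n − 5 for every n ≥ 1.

Base case: w[1] = 0, and 5^1 − 5 = 5 − 5 = 0.
Assume w[k] = 5^k − 5 for some k ≥ 1.
Then w[k+1] = 5w[k] + 20 = 5·(5^k − 5) + 20 = 5^{k+1} − 25 + 20 = 5^{k+1} − 5.
By induction, w[n] = 5^n − 5 for all n ≥ 1.

w[n] = 5^n − 5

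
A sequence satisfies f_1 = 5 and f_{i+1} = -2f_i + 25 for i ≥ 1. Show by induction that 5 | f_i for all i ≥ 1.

Base case: f_1 = 5 = 5·1, so 5 | f_1.
Assume 5 | f_m, so f_m = 5t for some integer t.
Then f_{m+1} = -2f_m + 25 = -2·(5t) + 25 = 5(-2t + 5), so 5 | f_{m+1}.
So the property holds for m+1, and by induction 5 | f_i for all i ≥ 1.

5 | f_i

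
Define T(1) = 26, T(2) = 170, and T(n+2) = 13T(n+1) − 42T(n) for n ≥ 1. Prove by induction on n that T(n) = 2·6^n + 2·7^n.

Base cases: T(1) = 26 and 2·6^1 + 2·7^1 = 26; T(2) = 170 and 2·6^2 + 2·7^2 = 170.
Assume T(j) = 2·6^j + 2·7^j for all 1 ≤ j ≤ k, where k ≥ 2.
Then T(k+1) = 13T(k) − 42T(k−1) = 13·(2·6^k + 2·7^k) − 42·(2·6^{k−1} + 2·7^{k−1}) = 2·(13·6 − 42)6^{k−1} + 2·(13·7 − 42)7^{k−1} = 72·6^{k−1} + 98·7^{k−1} = 2·6^{k+1} + 2·7^{k+1}.
This completes the inductive step, so T(n) = 2·6^n + 2·7^n for all n ≥ 1.

T(n) = 2·6^n + 2·7^n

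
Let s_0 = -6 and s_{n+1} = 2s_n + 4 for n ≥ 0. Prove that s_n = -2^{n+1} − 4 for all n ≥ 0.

Base case: s_0 = -6, and -2^{0+1} − 4 = -2 − 4 = -6.
Assume s_j = -2^{j+1} − 4 for some j ≥ 0.
Then s_{j+1} = 2s_j + 4 = 2·(-2^{j+1} − 4) + 4 = -2^{j+2} − 8 + 4 = -2^{j+2} − 4.
So the formula holds for j+1, and by induction s_n = -2^{n+1} − 4 for all n ≥ 0.

s_n = -2^{n+1} − 4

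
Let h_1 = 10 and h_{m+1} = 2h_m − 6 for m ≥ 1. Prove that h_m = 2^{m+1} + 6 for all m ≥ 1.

Base case: h_1 = 10, and 2^{1+1} + 6 = 4 + 6 = 10.
Assume h_k = 2^{k+1} + 6 for some k ≥ 1.
Then h_{k+1} = 2h_k − 6 = 2·(2^{k+1} + 6) − 6 = 2^{k+2} + 12 − 6 = 2^{k+2} + 6.
So the formula holds for k+1, and by induction h_m = 2^{m+1} + 6 for all m ≥ 1.

h_m = 2^{m+1} + 6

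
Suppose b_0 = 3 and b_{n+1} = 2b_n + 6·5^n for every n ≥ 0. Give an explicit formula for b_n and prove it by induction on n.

Claim: b_n = 2^n + 2·5^n.

Base case: b_0 = 3, and 2^0 + 2·5^0 = 1 + 2 = 3.
Assume b_r = 2^r + 2·5^r for some r ≥ 0.
Then b_{r+1} = 2b_r + 6·5^r = 2·(2^r + 2·5^r) + 6·5^r = 2^{r+1} + 4·5^r + 6·5^r = 2^{r+1} + 10·5^r = 2^{r+1} + 2·5^{r+1}.
By induction, b_n = 2^n + 2·5^n for all n ≥ 0.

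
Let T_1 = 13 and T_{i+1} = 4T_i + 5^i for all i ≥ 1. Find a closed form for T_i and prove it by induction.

Claim: T_i = 2·4^i + 5^i.

Base case: T_1 = 13, and 2·4^1 + 5^1 = 8 + 5 = 13.
Assume T_k = 2·4^k + 5^k for some k ≥ 1.
Then T_{k+1} = 4T_k + 5^k = 4·(2·4^k + 5^k) + 5^k = 2·4^{k+1} + 4·5^k + 5^k = 2·4^{k+1} + 5·5^k = 2·4^{k+1} + 5^{k+1}.
So the formula holds for k+1, and by induction T_i = 2·4^i + 5^i for all i ≥ 1.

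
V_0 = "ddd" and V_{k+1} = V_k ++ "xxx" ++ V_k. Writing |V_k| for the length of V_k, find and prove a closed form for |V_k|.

Claim: |V_k| = 6·2^k − 3.

Base case: |V_0| = 3, and 6·2^0 − 3 = 3.
Assume |V_m| = 6·2^m − 3.
Then |V_{m+1}| = |V_m| + 3 + |V_m| = 2|V_m| + 3 = 2(6·2^m − 3) + 3 = 6·2^{m+1} − 6 + 3 = 6·2^{m+1} − 3.
So the formula holds for m+1, and by induction |V_k| = 6·2^k − 3 for all k ≥ 0.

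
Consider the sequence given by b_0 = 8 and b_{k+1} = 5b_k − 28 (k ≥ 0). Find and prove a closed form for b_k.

Claim: b_k = 5^k + 7.

Base case: b_0 = 8, and 5^0 + 7 = 1 + 7 = 8.
Assume b_r = 5^r + 7 for some r ≥ 0.
Then b_{r+1} = 5b_r − 28 = 5·(5^r + 7) − 28 = 5^{r+1} + 35 − 28 = 5^{r+1} + 7.
So the formula holds for r+1, and by induction b_k = 5^k + 7 for all k ≥ 0.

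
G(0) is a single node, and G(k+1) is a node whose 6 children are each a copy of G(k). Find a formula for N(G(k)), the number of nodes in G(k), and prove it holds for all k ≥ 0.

Claim: N(G(k)) = (6^{k+1} − 1)/5.

Base case: N(G(0)) = 1, and (6^{0+1} − 1)/5 = 1.
Assume N(G(m)) = (6^{m+1} − 1)/5.
Then N(G(m+1)) = 1 + 6N(G(m)) = 1 + 6·(6^{m+1} − 1)/5 = 1 + (6^{m+2} − 6)/5 = (5 + 6^{m+2} − 6)/5 = (6^{m+2} − 1)/5.
By induction, N(G(k)) = (6^{k+1} − 1)/5 for all k ≥ 0.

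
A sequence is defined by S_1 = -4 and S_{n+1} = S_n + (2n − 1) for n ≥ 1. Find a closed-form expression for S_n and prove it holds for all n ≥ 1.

Claim: S_n = n^2 − 2n − 3.

Base case: S_1 = -4, and 1^2 − 2·1 − 3 = -4.
Assume S_r = r^2 − 2r − 3.
Then S_{r+1} = S_r + (2r − 1) = (r^2 − 2r − 3) + (2r − 1) = r^2 − 4,
and (r+1)^2 − 2·(r+1) − 3 = r^2 − 4.
By induction, S_n = n^2 − 2n − 3 for all n ≥ 1.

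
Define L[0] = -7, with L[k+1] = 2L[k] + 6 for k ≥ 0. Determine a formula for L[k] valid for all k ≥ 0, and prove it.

Claim: L[k] = -2^k − 6.

Base case: L[0] = -7, and -2^0 − 6 = -1 − 6 = -7.
Assume L[r] = -2^r − 6 for some r ≥ 0.
Then L[r+1] = 2L[r] + 6 = 2·(-2^r − 6) + 6 = -2^{r+1} − 12 + 6 = -2^{r+1} − 6.
This completes the inductive step, so L[k] = -2^k − 6 for all k ≥ 0.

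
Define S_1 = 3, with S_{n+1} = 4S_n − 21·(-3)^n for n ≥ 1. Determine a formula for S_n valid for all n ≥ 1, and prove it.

Claim: S_n = 3·4^n + 3·(-3)^n.

Base case: S_1 = 3, and 3·4^1 + 3·(-3)^1 = 12 − 9 = 3.
Assume S_m = 3·4^m + 3·(-3)^m for some m ≥ 1.
Then S_{m+1} = 4S_m − 21·(-3)^m = 4·(3·4^m + 3·(-3)^m) − 21·(-3)^m = 3·4^{m+1} + 12·(-3)^m − 21·(-3)^m = 3·4^{m+1} − 9·(-3)^m = 3·4^{m+1} + 3·(-3)^{m+1}.
So the formula holds for m+1, and by induction S_n = 3·4^n + 3·(-3)^n for all n ≥ 1.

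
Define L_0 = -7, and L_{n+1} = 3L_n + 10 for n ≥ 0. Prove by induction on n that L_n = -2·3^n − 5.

Base case: L_0 = -7, and -2·3^0 − 5 = -2 − 5 = -7.
Assume L_m = -2·3^m − 5 for some m ≥ 0.
Then L_{m+1} = 3L_m + 10 = 3·(-2·3^m − 5) + 10 = -6·3^m − 15 + 10 = -2·3^{m+1} − 5.
Hence L_n = -2·3^n − 5 for every n ≥ 0, by induction.

L_n = -2·3^n − 5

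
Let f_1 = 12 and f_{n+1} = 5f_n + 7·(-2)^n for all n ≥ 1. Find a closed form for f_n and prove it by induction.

Claim: f_n = 2·5^n − (-2)^n.

Base case: f_1 = 12, and 2·5^1 − (-2)^1 = 10 + 2 = 12.
Assume f_j = 2·5^j − (-2)^j for some j ≥ 1.
Then f_{j+1} = 5f_j + 7·(-2)^j = 5·(2·5^j − (-2)^j) + 7·(-2)^j = 2·5^{j+1} − 5·(-2)^j + 7·(-2)^j = 2·5^{j+1} + 2·(-2)^j = 2·5^{j+1} − (-2)^{j+1}.
By induction, f_n = 2·5^n − (-2)^n for all n ≥ 1.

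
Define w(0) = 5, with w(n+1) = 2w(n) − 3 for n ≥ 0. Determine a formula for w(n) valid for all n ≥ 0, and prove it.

Claim: w(n) = 2^{n+1} + 3.

Base case: w(0) = 5, and 2^{0+1} + 3 = 2 + 3 = 5.
Assume w(m) = 2^{m+1} + 3 for some m ≥ 0.
Then w(m+1) = 2w(m) − 3 = 2·(2^{m+1} + 3) − 3 = 2^{m+2} + 6 − 3 = 2^{m+2} + 3.
This completes the inductive step, so w(n) = 2^{n+1} + 3 for all n ≥ 0.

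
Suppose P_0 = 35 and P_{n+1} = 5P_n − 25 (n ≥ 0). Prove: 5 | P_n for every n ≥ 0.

Base case: P_0 = 35 = 5·7, so 5 | P_0.
Assume 5 | P_r, so P_r = 5t for some integer t.
Then P_{r+1} = 5P_r − 25 = 5·(5t) − 25 = 5(5t − 5), so 5 | P_{r+1}.
So the property holds for r+1, and by induction 5 | P_n for all n ≥ 0.

5 | P_n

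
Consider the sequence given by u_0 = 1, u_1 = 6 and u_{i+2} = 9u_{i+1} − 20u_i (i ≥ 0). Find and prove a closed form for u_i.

Claim: u_i = 2·5^i − 4^i.

Base cases: u_0 = 1 and 2·5^0 − 4^0 = 1; u_1 = 6 and 2·5^1 − 4^1 = 6.
Assume u_t = 2·5^t − 4^t for all 0 ≤ t ≤ j, where j ≥ 1.
Then u_{j+1} = 9u_j − 20u_{j−1} = 9·(2·5^j − 4^j) − 20·(2·5^{j−1} − 4^{j−1}) = 2·(9·5 − 20)5^{j−1} − (9·4 − 20)4^{j−1} = 50·5^{j−1} − 16·4^{j−1} = 2·5^{j+1} − 4^{j+1}.
By strong induction, u_i = 2·5^i − 4^i for all i ≥ 0.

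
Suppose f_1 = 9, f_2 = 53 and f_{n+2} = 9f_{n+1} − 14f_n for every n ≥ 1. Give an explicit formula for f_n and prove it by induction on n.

Claim: f_n = 7^n + 2^n.

Base cases: f_1 = 9 and 7^1 + 2^1 = 9; f_2 = 53 and 7^2 + 2^2 = 53.
Assume f_j = 7^j + 2^j for all 1 ≤ j ≤ r, where r ≥ 2.
Then f_{r+1} = 9f_r − 14f_{r−1} = 9·(7^r + 2^r) − 14·(7^{r−1} + 2^{r−1}) = (9·7 − 14)7^{r−1} + (9·2 − 14)2^{r−1} = 49·7^{r−1} + 4·2^{r−1} = 7^{r+1} + 2^{r+1}.
This completes the inductive step, so f_n = 7^n + 2^n for all n ≥ 1.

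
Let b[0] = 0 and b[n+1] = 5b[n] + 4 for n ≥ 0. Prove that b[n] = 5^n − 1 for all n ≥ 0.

Base case: b[0] = 0, and 5^0 − 1 = 1 − 1 = 0.
Assume b[j] = 5^j − 1 for some j ≥ 0.
Then b[j+1] = 5b[j] + 4 = 5·(5^j − 1) + 4 = 5^{j+1} − 5 + 4 = 5^{j+1} − 1.
Hence b[n] = 5^n − 1 for every n ≥ 0, by induction.

b[n] = 5^n − 1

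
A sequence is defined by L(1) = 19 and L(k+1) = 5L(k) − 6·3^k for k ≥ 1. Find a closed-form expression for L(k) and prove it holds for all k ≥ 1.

Claim: L(k) = 2·5^k + 3·3^k.

Base case: L(1) = 19, and 2·5^1 + 3·3^1 = 10 + 9 = 19.
Assume L(m) = 2·5^m + 3·3^m for some m ≥ 1.
Then L(m+1) = 5L(m) − 6·3^m = 5·(2·5^m + 3·3^m) − 6·3^m = 2·5^{m+1} + 15·3^m − 6·3^m = 2·5^{m+1} + 9·3^m = 2·5^{m+1} + 3·3^{m+1}.
By induction, L(k) = 2·5^k + 3·3^k for all k ≥ 1.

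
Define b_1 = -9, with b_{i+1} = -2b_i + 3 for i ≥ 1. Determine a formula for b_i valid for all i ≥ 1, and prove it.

Claim: b_i = 5·(-2)^i + 1.

Base case: b_1 = -9, and 5·(-2)^1 + 1 = -10 + 1 = -9.
Assume b_r = 5·(-2)^r + 1 for some r ≥ 1.
Then b_{r+1} = -2b_r + 3 = -2·(5·(-2)^r + 1) + 3 = -10·(-2)^r − 2 + 3 = 5·(-2)^{r+1} + 1.
So the formula holds for r+1, and by induction b_i = 5·(-2)^i + 1 for all i ≥ 1.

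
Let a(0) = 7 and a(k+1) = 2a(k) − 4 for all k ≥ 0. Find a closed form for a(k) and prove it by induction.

Claim: a(k) = 3·2^k + 4.

Base case: a(0) = 7, and 3·2^0 + 4 = 3 + 4 = 7.
Assume a(j) = 3·2^j + 4 for some j ≥ 0.
Then a(j+1) = 2a(j) − 4 = 2·(3·2^j + 4) − 4 = 6·2^j + 8 − 4 = 3·2^{j+1} + 4.
So the formula holds for j+1, and by induction a(k) = 3·2^k + 4 for all k ≥ 0.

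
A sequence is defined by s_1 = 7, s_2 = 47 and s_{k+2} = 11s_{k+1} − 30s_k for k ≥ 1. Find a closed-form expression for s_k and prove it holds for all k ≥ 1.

Claim: s_k = 2·6^k − 5^k.

Base cases: s_1 = 7 and 2·6^1 − 5^1 = 7; s_2 = 47 and 2·6^2 − 5^2 = 47.
Assume s_j = 2·6^j − 5^j for all 1 ≤ j ≤ m, where m ≥ 2.
Then s_{m+1} = 11s_m − 30s_{m−1} = 11·(2·6^m − 5^m) − 30·(2·6^{m−1} − 5^{m−1}) = 2·(11·6 − 30)6^{m−1} − (11·5 − 30)5^{m−1} = 72·6^{m−1} − 25·5^{m−1} = 2·6^{m+1} − 5^{m+1}.
By strong induction, s_k = 2·6^k − 5^k for all k ≥ 1.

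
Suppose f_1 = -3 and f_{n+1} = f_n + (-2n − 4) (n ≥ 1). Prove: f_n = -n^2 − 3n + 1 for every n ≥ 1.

Base case: f_1 = -3, and -1^2 − 3·1 + 1 = -3.
Assume f_m = -m^2 − 3m + 1.
Then f_{m+1} = f_m + (-2m − 4) = (-m^2 − 3m + 1) + (-2m − 4) = -m^2 − 5m − 3,
and -(m+1)^2 − 3·(m+1) + 1 = -m^2 − 5m − 3.
By induction, f_n = -n^2 − 3n + 1 for all n ≥ 1.

f_n = -n^2 − 3n + 1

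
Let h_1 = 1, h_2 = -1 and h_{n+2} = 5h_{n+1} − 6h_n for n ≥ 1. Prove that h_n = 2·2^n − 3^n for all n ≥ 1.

Base cases: h_1 = 1 and 2·2^1 − 3^1 = 1; h_2 = -1 and 2·2^2 − 3^2 = -1.
Assume h_i = 2·2^i − 3^i for all 1 ≤ i ≤ j, where j ≥ 2.
Then h_{j+1} = 5h_j − 6h_{j−1} = 5·(2·2^j − 3^j) − 6·(2·2^{j−1} − 3^{j−1}) = 2·(5·2 − 6)2^{j−1} − (5·3 − 6)3^{j−1} = 8·2^{j−1} − 9·3^{j−1} = 2·2^{j+1} − 3^{j+1}.
This completes the inductive step, so h_n = 2·2^n − 3^n for all n ≥ 1.

h_n = 2·2^n − 3^n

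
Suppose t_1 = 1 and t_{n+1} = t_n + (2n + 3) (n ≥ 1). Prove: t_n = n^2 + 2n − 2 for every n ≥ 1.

Base case: t_1 = 1, and 1^2 + 2·1 − 2 = 1.
Assume t_k = k^2 + 2k − 2.
Then t_{k+1} = t_k + (2k + 3) = (k^2 + 2k − 2) + (2k + 3) = k^2 + 4k + 1,
and (k+1)^2 + 2·(k+1) − 2 = k^2 + 4k + 1.
By induction, t_n = n^2 + 2n − 2 for all n ≥ 1.

t_n = n^2 + 2n − 2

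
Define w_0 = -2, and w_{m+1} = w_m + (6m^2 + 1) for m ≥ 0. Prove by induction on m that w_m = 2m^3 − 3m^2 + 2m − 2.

Base case: w_0 = -2, and 2·0^3 − 3·0^2 + 2·0 − 2 = -2.
Assume w_r = 2r^3 − 3r^2 + 2r − 2.
Then w_{r+1} = w_r + (6r^2 + 1) = (2r^3 − 3r^2 + 2r − 2) + (6r^2 + 1) = 2r^3 + 3r^2 + 2r − 1,
and 2·(r+1)^3 − 3·(r+1)^2 + 2·(r+1) − 2 = 2r^3 + 3r^2 + 2r − 1.
This completes the inductive step, so w_m = 2m^3 − 3m^2 + 2m − 2 for all m ≥ 0.

w_m = 2m^3 − 3m^2 + 2m − 2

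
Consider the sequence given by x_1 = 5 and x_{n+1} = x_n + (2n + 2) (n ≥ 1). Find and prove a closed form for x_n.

Claim: x_n = n^2 + n + 3.

Base case: x_1 = 5, and 1^2 + 1 + 3 = 5.
Assume x_k = k^2 + k + 3.
Then x_{k+1} = x_k + (2k + 2) = (k^2 + k + 3) + (2k + 2) = k^2 + 3k + 5,
and (k+1)^2 + (k+1) + 3 = k^2 + 3k + 5.
This completes the inductive step, so x_n = n^2 + n + 3 for all n ≥ 1.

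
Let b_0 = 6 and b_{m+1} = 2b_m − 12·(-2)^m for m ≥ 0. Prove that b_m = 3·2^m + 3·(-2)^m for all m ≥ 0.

Base case: b_0 = 6, and 3·2^0 + 3·(-2)^0 = 3 + 3 = 6.
Assume b_j = 3·2^j + 3·(-2)^j for some j ≥ 0.
Then b_{j+1} = 2b_j − 12·(-2)^j = 2·(3·2^j + 3·(-2)^j) − 12·(-2)^j = 3·2^{j+1} + 6·(-2)^j − 12·(-2)^j = 3·2^{j+1} − 6·(-2)^j = 3·2^{j+1} + 3·(-2)^{j+1}.
By induction, b_m = 3·2^m + 3·(-2)^m for all m ≥ 0.

b_m = 3·2^m + 3·(-2)^m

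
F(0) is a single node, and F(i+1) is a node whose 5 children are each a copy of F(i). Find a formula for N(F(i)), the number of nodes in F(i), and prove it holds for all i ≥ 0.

Claim: N(F(i)) = (5^{i+1} − 1)/4.

Base case: N(F(0)) = 1, and (5^{0+1} − 1)/4 = 1.
Assume N(F(k)) = (5^{k+1} − 1)/4.
Then N(F(k+1)) = 1 + 5N(F(k)) = 1 + 5·(5^{k+1} − 1)/4 = 1 + (5^{k+2} − 5)/4 = (4 + 5^{k+2} − 5)/4 = (5^{k+2} − 1)/4.
Hence N(F(i)) = (5^{i+1} − 1)/4 for every i ≥ 0, by induction.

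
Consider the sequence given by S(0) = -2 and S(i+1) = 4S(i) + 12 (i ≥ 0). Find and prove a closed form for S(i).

Claim: S(i) = 2·4^i − 4.

Base case: S(0) = -2, and 2·4^0 − 4 = 2 − 4 = -2.
Assume S(k) = 2·4^k − 4 for some k ≥ 0.
Then S(k+1) = 4S(k) + 12 = 4·(2·4^k − 4) + 12 = 8·4^k − 16 + 12 = 2·4^{k+1} − 4.
Hence S(i) = 2·4^i − 4 for every i ≥ 0, by induction.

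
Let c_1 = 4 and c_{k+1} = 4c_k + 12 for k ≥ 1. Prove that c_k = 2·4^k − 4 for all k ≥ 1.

Base case: c_1 = 4, and 2·4^1 − 4 = 8 − 4 = 4.
Assume c_m = 2·4^m − 4 for some m ≥ 1.
Then c_{m+1} = 4c_m + 12 = 4·(2·4^m − 4) + 12 = 8·4^m − 16 + 12 = 2·4^{m+1} − 4.
So the formula holds for m+1, and by induction c_k = 2·4^k − 4 for all k ≥ 1.

c_k = 2·4^k − 4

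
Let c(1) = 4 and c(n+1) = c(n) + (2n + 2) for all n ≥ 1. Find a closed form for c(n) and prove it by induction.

Claim: c(n) = n^2 + n + 2.

Base case: c(1) = 4, and 1^2 + 1 + 2 = 4.
Assume c(r) = r^2 + r + 2.
Then c(r+1) = c(r) + (2r + 2) = (r^2 + r + 2) + (2r + 2) = r^2 + 3r + 4,
and (r+1)^2 + (r+1) + 2 = r^2 + 3r + 4.
Hence c(n) = n^2 + n + 2 for every n ≥ 1, by induction.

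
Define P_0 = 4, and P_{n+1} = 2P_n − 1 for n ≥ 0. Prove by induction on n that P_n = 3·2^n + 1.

Base case: P_0 = 4, and 3·2^0 + 1 = 3 + 1 = 4.
Assume P_k = 3·2^k + 1 for some k ≥ 0.
Then P_{k+1} = 2P_k − 1 = 2·(3·2^k + 1) − 1 = 6·2^k + 2 − 1 = 3·2^{k+1} + 1.
This completes the inductive step, so P_n = 3·2^n + 1 for all n ≥ 0.

P_n = 3·2^n + 1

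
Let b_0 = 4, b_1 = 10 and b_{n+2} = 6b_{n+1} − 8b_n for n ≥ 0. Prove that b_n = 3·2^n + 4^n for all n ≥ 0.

Base cases: b_0 = 4 and 3·2^0 + 4^0 = 4; b_1 = 10 and 3·2^1 + 4^1 = 10.
Assume b_i = 3·2^i + 4^i for all 0 ≤ i ≤ j, where j ≥ 1.
Then b_{j+1} = 6b_j − 8b_{j−1} = 6·(3·2^j + 4^j) − 8·(3·2^{j−1} + 4^{j−1}) = 3·(6·2 − 8)2^{j−1} + (6·4 − 8)4^{j−1} = 12·2^{j−1} + 16·4^{j−1} = 3·2^{j+1} + 4^{j+1}.
So the formula holds for j+1, and by strong induction b_n = 3·2^n + 4^n for all n ≥ 0.

b_n = 3·2^n + 4^n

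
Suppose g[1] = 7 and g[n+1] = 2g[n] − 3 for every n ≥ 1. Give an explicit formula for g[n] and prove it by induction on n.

Claim: g[n] = 2^{n+1} + 3.

Base case: g[1] = 7, and 2^{1+1} + 3 = 4 + 3 = 7.
Assume g[k] = 2^{k+1} + 3 for some k ≥ 1.
Then g[k+1] = 2g[k] − 3 = 2·(2^{k+1} + 3) − 3 = 2^{k+2} + 6 − 3 = 2^{k+2} + 3.
This completes the inductive step, so g[n] = 2^{n+1} + 3 for all n ≥ 1.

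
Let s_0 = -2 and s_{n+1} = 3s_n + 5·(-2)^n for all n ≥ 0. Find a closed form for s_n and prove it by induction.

Claim: s_n = -3^n − (-2)^n.

Base case: s_0 = -2, and -3^0 − (-2)^0 = -1 − 1 = -2.
Assume s_j = -3^j − (-2)^j for some j ≥ 0.
Then s_{j+1} = 3s_j + 5·(-2)^j = 3·(-3^j − (-2)^j) + 5·(-2)^j = -3^{j+1} − 3·(-2)^j + 5·(-2)^j = -3^{j+1} + 2·(-2)^j = -3^{j+1} − (-2)^{j+1}.
Hence s_n = -3^n − (-2)^n for every n ≥ 0, by induction.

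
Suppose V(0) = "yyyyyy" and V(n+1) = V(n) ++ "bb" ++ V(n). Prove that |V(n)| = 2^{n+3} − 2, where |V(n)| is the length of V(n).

Base case: |V(0)| = 6, and 2^{0+3} − 2 = 6.
Assume |V(j)| = 2^{j+3} − 2.
Then |V(j+1)| = |V(j)| + 2 + |V(j)| = 2|V(j)| + 2 = 2(2^{j+3} − 2) + 2 = 2^{j+1+3} − 4 + 2 = 2^{j+1+3} − 2.
By induction, |V(n)| = 2^{n+3} − 2 for all n ≥ 0.

|V(n)| = 2^{n+3} − 2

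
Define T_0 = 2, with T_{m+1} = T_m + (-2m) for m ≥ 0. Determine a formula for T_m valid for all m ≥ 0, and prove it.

Claim: T_m = -m^2 + m + 2.

Base case: T_0 = 2, and -0^2 + 0 + 2 = 2.
Assume T_j = -j^2 + j + 2.
Then T_{j+1} = T_j + (-2j) = (-j^2 + j + 2) + (-2j) = -j^2 − j + 2,
and -(j+1)^2 + (j+1) + 2 = -j^2 − j + 2.
This completes the inductive step, so T_m = -m^2 + m + 2 for all m ≥ 0.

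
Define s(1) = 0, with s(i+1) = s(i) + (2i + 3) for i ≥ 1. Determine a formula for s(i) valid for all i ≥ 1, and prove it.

Claim: s(i) = i^2 + 2i − 3.

Base case: s(1) = 0, and 1^2 + 2·1 − 3 = 0.
Assume s(m) = m^2 + 2m − 3.
Then s(m+1) = s(m) + (2m + 3) = (m^2 + 2m − 3) + (2m + 3) = m^2 + 4m,
and (m+1)^2 + 2·(m+1) − 3 = m^2 + 4m.
Hence s(i) = i^2 + 2i − 3 for every i ≥ 1, by induction.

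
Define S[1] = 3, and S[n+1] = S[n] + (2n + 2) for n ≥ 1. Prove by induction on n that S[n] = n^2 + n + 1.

Base case: S[1] = 3, and 1^2 + 1 + 1 = 3.
Assume S[k] = k^2 + k + 1.
Then S[k+1] = S[k] + (2k + 2) = (k^2 + k + 1) + (2k + 2) = k^2 + 3k + 3,
and (k+1)^2 + (k+1) + 1 = k^2 + 3k + 3.
Hence S[n] = n^2 + n + 1 for every n ≥ 1, by induction.

S[n] = n^2 + n + 1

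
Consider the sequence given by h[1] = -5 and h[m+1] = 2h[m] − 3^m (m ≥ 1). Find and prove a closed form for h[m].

Claim: h[m] = -2^m − 3^m.

Base case: h[1] = -5, and -2^1 − 3^1 = -2 − 3 = -5.
Assume h[j] = -2^j − 3^j for some j ≥ 1.
Then h[j+1] = 2h[j] − 3^j = 2·(-2^j − 3^j) − 3^j = -2^{j+1} − 2·3^j − 3^j = -2^{j+1} − 3·3^j = -2^{j+1} − 3^{j+1}.
Hence h[m] = -2^m − 3^m for every m ≥ 1, by induction.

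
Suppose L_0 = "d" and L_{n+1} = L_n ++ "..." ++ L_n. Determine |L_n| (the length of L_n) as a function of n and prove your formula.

Claim: |L_n| = 2^{n+2} − 3.

Base case: |L_0| = 1, and 2^{0+2} − 3 = 1.
Assume |L_m| = 2^{m+2} − 3.
Then |L_{m+1}| = |L_m| + 3 + |L_m| = 2|L_m| + 3 = 2(2^{m+2} − 3) + 3 = 2^{m+3} − 6 + 3 = 2^{m+3} − 3.
This completes the inductive step, so |L_n| = 2^{n+2} − 3 for all n ≥ 0.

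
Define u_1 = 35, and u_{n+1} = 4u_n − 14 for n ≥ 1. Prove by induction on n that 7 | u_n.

Base case: u_1 = 35 = 7·5, so 7 | u_1.
Assume 7 | u_r, so u_r = 7t for some integer t.
Then u_{r+1} = 4u_r − 14 = 4·(7t) − 14 = 7(4t − 2), so 7 | u_{r+1}.
So the property holds for r+1, and by induction 7 | u_n for all n ≥ 1.

7 | u_n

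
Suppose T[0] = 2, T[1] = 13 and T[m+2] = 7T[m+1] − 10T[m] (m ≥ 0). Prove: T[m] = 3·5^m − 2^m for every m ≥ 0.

Base cases: T[0] = 2 and 3·5^0 − 2^0 = 2; T[1] = 13 and 3·5^1 − 2^1 = 13.
Assume T[i] = 3·5^i − 2^i for all 0 ≤ i ≤ j, where j ≥ 1.
Then T[j+1] = 7T[j] − 10T[j−1] = 7·(3·5^j − 2^j) − 10·(3·5^{j−1} − 2^{j−1}) = 3·(7·5 − 10)5^{j−1} − (7·2 − 10)2^{j−1} = 75·5^{j−1} − 4·2^{j−1} = 3·5^{j+1} − 2^{j+1}.
By strong induction, T[m] = 3·5^m − 2^m for all m ≥ 0.

T[m] = 3·5^m − 2^m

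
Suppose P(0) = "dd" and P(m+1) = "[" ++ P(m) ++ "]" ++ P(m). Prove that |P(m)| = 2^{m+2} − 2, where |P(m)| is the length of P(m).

Base case: |P(0)| = 2, and 2^{0+2} − 2 = 2.
Assume |P(j)| = 2^{j+2} − 2.
Then |P(j+1)| = 1 + |P(j)| + 1 + |P(j)| = 2|P(j)| + 2 = 2(2^{j+2} − 2) + 2 = 2^{j+3} − 4 + 2 = 2^{j+3} − 2.
This completes the inductive step, so |P(m)| = 2^{m+2} − 2 for all m ≥ 0.

|P(m)| = 2^{m+2} − 2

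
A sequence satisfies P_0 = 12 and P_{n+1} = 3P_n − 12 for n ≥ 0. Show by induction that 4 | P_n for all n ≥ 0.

Base case: P_0 = 12 = 4·3, so 4 | P_0.
Assume 4 | P_k, so P_k = 4t for some integer t.
Then P_{k+1} = 3P_k − 12 = 3·(4t) − 12 = 4(3t − 3), so 4 | P_{k+1}.
So the property holds for k+1, and by induction 4 | P_n for all n ≥ 0.

4 | P_n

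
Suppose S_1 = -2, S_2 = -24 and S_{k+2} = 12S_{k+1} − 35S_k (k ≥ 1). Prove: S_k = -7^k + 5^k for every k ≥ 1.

Base cases: S_1 = -2 and -7^1 + 5^1 = -2; S_2 = -24 and -7^2 + 5^2 = -24.
Assume S_j = -7^j + 5^j for all 1 ≤ j ≤ r, where r ≥ 2.
Then S_{r+1} = 12S_r − 35S_{r−1} = 12·(-7^r + 5^r) − 35·(-7^{r−1} + 5^{r−1}) = -(12·7 − 35)7^{r−1} + (12·5 − 35)5^{r−1} = -49·7^{r−1} + 25·5^{r−1} = -7^{r+1} + 5^{r+1}.
So the formula holds for r+1, and by strong induction S_k = -7^k + 5^k for all k ≥ 1.

S_k = -7^k + 5^k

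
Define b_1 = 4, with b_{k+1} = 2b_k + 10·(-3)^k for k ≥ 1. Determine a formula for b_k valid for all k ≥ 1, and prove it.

Claim: b_k = -2^k − 2·(-3)^k.

Base case: b_1 = 4, and -2^1 − 2·(-3)^1 = -2 + 6 = 4.
Assume b_j = -2^j − 2·(-3)^j for some j ≥ 1.
Then b_{j+1} = 2b_j + 10·(-3)^j = 2·(-2^j − 2·(-3)^j) + 10·(-3)^j = -2^{j+1} − 4·(-3)^j + 10·(-3)^j = -2^{j+1} + 6·(-3)^j = -2^{j+1} − 2·(-3)^{j+1}.
Hence b_k = -2^k − 2·(-3)^k for every k ≥ 1, by induction.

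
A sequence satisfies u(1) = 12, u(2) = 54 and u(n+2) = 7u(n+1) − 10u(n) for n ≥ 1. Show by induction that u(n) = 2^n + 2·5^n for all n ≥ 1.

Base cases: u(1) = 12 and 2^1 + 2·5^1 = 12; u(2) = 54 and 2^2 + 2·5^2 = 54.
Assume u(j) = 2^j + 2·5^j for all 1 ≤ j ≤ k, where k ≥ 2.
Then u(k+1) = 7u(k) − 10u(k−1) = 7·(2^k + 2·5^k) − 10·(2^{k−1} + 2·5^{k−1}) = (7·2 − 10)2^{k−1} + 2·(7·5 − 10)5^{k−1} = 4·2^{k−1} + 50·5^{k−1} = 2^{k+1} + 2·5^{k+1}.
So the formula holds for k+1, and by strong induction u(n) = 2^n + 2·5^n for all n ≥ 1.

u(n) = 2^n + 2·5^n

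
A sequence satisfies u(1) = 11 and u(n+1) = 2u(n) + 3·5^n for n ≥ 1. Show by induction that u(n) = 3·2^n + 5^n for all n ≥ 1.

Base case: u(1) = 11, and 3·2^1 + 5^1 = 6 + 5 = 11.
Assume u(j) = 3·2^j + 5^j for some j ≥ 1.
Then u(j+1) = 2u(j) + 3·5^j = 2·(3·2^j + 5^j) + 3·5^j = 3·2^{j+1} + 2·5^j + 3·5^j = 3·2^{j+1} + 5·5^j = 3·2^{j+1} + 5^{j+1}.
So the formula holds for j+1, and by induction u(n) = 3·2^n + 5^n for all n ≥ 1.

u(n) = 3·2^n + 5^n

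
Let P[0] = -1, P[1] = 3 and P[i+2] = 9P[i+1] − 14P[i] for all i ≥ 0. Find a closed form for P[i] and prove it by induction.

Claim: P[i] = 7^i − 2·2^i.

Base cases: P[0] = -1 and 7^0 − 2·2^0 = -1; P[1] = 3 and 7^1 − 2·2^1 = 3.
Assume P[j] = 7^j − 2·2^j for all 0 ≤ j ≤ m, where m ≥ 1.
Then P[m+1] = 9P[m] − 14P[m−1] = 9·(7^m − 2·2^m) − 14·(7^{m−1} − 2·2^{m−1}) = (9·7 − 14)7^{m−1} − 2·(9·2 − 14)2^{m−1} = 49·7^{m−1} − 8·2^{m−1} = 7^{m+1} − 2·2^{m+1}.
This completes the inductive step, so P[i] = 7^i − 2·2^i for all i ≥ 0.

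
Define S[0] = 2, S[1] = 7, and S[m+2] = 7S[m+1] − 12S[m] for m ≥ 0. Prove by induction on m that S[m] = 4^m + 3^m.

Base cases: S[0] = 2 and 4^0 + 3^0 = 2; S[1] = 7 and 4^1 + 3^1 = 7.
Assume S[j] = 4^j + 3^j for all 0 ≤ j ≤ k, where k ≥ 1.
Then S[k+1] = 7S[k] − 12S[k−1] = 7·(4^k + 3^k) − 12·(4^{k−1} + 3^{k−1}) = (7·4 − 12)4^{k−1} + (7·3 − 12)3^{k−1} = 16·4^{k−1} + 9·3^{k−1} = 4^{k+1} + 3^{k+1}.
This completes the inductive step, so S[m] = 4^m + 3^m for all m ≥ 0.

S[m] = 4^m + 3^m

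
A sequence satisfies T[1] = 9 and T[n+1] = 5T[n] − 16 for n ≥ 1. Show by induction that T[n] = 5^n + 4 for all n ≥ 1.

Base case: T[1] = 9, and 5^1 + 4 = 5 + 4 = 9.
Assume T[j] = 5^j + 4 for some j ≥ 1.
Then T[j+1] = 5T[j] − 16 = 5·(5^j + 4) − 16 = 5^{j+1} + 20 − 16 = 5^{j+1} + 4.
This completes the inductive step, so T[n] = 5^n + 4 for all n ≥ 1.

T[n] = 5^n + 4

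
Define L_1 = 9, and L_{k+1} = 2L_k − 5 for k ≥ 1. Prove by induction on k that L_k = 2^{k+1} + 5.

Base case: L_1 = 9, and 2^{1+1} + 5 = 4 + 5 = 9.
Assume L_m = 2^{m+1} + 5 for some m ≥ 1.
Then L_{m+1} = 2L_m − 5 = 2·(2^{m+1} + 5) − 5 = 2^{m+2} + 10 − 5 = 2^{m+2} + 5.
This completes the inductive step, so L_k = 2^{k+1} + 5 for all k ≥ 1.

L_k = 2^{k+1} + 5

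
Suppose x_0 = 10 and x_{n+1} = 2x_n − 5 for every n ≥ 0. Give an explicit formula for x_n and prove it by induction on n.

Claim: x_n = 5·2^n + 5.

Base case: x_0 = 10, and 5·2^0 + 5 = 5 + 5 = 10.
Assume x_r = 5·2^r + 5 for some r ≥ 0.
Then x_{r+1} = 2x_r − 5 = 2·(5·2^r + 5) − 5 = 10·2^r + 10 − 5 = 5·2^{r+1} + 5.
This completes the inductive step, so x_n = 5·2^n + 5 for all n ≥ 0.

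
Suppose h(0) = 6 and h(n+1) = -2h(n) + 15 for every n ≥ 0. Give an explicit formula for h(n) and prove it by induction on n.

Claim: h(n) = (-2)^n + 5.

Base case: h(0) = 6, and (-2)^0 + 5 = 1 + 5 = 6.
Assume h(r) = (-2)^r + 5 for some r ≥ 0.
Then h(r+1) = -2h(r) + 15 = -2·((-2)^r + 5) + 15 = -2·(-2)^r − 10 + 15 = (-2)^{r+1} + 5.
So the formula holds for r+1, and by induction h(n) = (-2)^n + 5 for all n ≥ 0.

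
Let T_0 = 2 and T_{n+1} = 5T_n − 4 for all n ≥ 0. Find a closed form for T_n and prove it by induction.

Claim: T_n = 5^n + 1.

Base case: T_0 = 2, and 5^0 + 1 = 1 + 1 = 2.
Assume T_r = 5^r + 1 for some r ≥ 0.
Then T_{r+1} = 5T_r − 4 = 5·(5^r + 1) − 4 = 5^{r+1} + 5 − 4 = 5^{r+1} + 1.
So the formula holds for r+1, and by induction T_n = 5^n + 1 for all n ≥ 0.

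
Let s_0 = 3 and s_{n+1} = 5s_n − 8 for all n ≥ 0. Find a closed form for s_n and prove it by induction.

Claim: s_n = 5^n + 2.

Base case: s_0 = 3, and 5^0 + 2 = 1 + 2 = 3.
Assume s_r = 5^r + 2 for some r ≥ 0.
Then s_{r+1} = 5s_r − 8 = 5·(5^r + 2) − 8 = 5^{r+1} + 10 − 8 = 5^{r+1} + 2.
By induction, s_n = 5^n + 2 for all n ≥ 0.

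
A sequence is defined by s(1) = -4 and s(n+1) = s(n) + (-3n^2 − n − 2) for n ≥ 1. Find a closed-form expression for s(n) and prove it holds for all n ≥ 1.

Claim: s(n) = -n^3 + n^2 − 2n − 2.

Base case: s(1) = -4, and -1^3 + 1^2 − 2·1 − 2 = -4.
Assume s(m) = -m^3 + m^2 − 2m − 2.
Then s(m+1) = s(m) + (-3m^2 − m − 2) = (-m^3 + m^2 − 2m − 2) + (-3m^2 − m − 2) = -m^3 − 2m^2 − 3m − 4,
and -(m+1)^3 + (m+1)^2 − 2·(m+1) − 2 = -m^3 − 2m^2 − 3m − 4.
Hence s(n) = -n^3 + n^2 − 2n − 2 for every n ≥ 1, by induction.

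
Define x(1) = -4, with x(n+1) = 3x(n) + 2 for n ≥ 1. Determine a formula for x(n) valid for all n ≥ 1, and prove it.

Claim: x(n) = -3^n − 1.

Base case: x(1) = -4, and -3^1 − 1 = -3 − 1 = -4.
Assume x(j) = -3^j − 1 for some j ≥ 1.
Then x(j+1) = 3x(j) + 2 = 3·(-3^j − 1) + 2 = -3^{j+1} − 3 + 2 = -3^{j+1} − 1.
This completes the inductive step, so x(n) = -3^n − 1 for all n ≥ 1.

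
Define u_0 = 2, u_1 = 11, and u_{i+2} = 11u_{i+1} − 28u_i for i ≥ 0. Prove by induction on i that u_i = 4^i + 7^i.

Base cases: u_0 = 2 and 4^0 + 7^0 = 2; u_1 = 11 and 4^1 + 7^1 = 11.
Assume u_j = 4^j + 7^j for all 0 ≤ j ≤ r, where r ≥ 1.
Then u_{r+1} = 11u_r − 28u_{r−1} = 11·(4^r + 7^r) − 28·(4^{r−1} + 7^{r−1}) = (11·4 − 28)4^{r−1} + (11·7 − 28)7^{r−1} = 16·4^{r−1} + 49·7^{r−1} = 4^{r+1} + 7^{r+1}.
Hence u_i = 4^i + 7^i for every i ≥ 0, by strong induction.

u_i = 4^i + 7^i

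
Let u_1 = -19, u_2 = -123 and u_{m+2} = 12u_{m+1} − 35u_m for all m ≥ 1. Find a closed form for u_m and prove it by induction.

Claim: u_m = -5^m − 2·7^m.

Base cases: u_1 = -19 and -5^1 − 2·7^1 = -19; u_2 = -123 and -5^2 − 2·7^2 = -123.
Assume u_j = -5^j − 2·7^j for all 1 ≤ j ≤ r, where r ≥ 2.
Then u_{r+1} = 12u_r − 35u_{r−1} = 12·(-5^r − 2·7^r) − 35·(-5^{r−1} − 2·7^{r−1}) = -(12·5 − 35)5^{r−1} − 2·(12·7 − 35)7^{r−1} = -25·5^{r−1} − 98·7^{r−1} = -5^{r+1} − 2·7^{r+1}.
By strong induction, u_m = -5^m − 2·7^m for all m ≥ 1.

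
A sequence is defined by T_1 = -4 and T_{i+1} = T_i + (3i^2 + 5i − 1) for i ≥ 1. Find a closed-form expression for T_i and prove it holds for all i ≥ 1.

Claim: T_i = i^3 + i^2 − 3i − 3.

Base case: T_1 = -4, and 1^3 + 1^2 − 3·1 − 3 = -4.
Assume T_m = m^3 + m^2 − 3m − 3.
Then T_{m+1} = T_m + (3m^2 + 5m − 1) = (m^3 + m^2 − 3m − 3) + (3m^2 + 5m − 1) = m^3 + 4m^2 + 2m − 4,
and (m+1)^3 + (m+1)^2 − 3·(m+1) − 3 = m^3 + 4m^2 + 2m − 4.
This completes the inductive step, so T_i = i^3 + i^2 − 3i − 3 for all i ≥ 1.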